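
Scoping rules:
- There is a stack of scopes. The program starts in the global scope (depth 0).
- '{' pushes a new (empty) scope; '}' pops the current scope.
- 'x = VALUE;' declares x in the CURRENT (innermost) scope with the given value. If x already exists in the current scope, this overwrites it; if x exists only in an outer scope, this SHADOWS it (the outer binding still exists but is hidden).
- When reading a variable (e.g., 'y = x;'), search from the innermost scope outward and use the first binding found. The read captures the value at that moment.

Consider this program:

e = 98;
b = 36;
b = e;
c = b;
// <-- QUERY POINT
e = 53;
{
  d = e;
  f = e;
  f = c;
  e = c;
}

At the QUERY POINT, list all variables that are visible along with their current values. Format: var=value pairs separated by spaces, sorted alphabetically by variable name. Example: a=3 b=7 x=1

Step 1: declare e=98 at depth 0
Step 2: declare b=36 at depth 0
Step 3: declare b=(read e)=98 at depth 0
Step 4: declare c=(read b)=98 at depth 0
Visible at query point: b=98 c=98 e=98

Answer: b=98 c=98 e=98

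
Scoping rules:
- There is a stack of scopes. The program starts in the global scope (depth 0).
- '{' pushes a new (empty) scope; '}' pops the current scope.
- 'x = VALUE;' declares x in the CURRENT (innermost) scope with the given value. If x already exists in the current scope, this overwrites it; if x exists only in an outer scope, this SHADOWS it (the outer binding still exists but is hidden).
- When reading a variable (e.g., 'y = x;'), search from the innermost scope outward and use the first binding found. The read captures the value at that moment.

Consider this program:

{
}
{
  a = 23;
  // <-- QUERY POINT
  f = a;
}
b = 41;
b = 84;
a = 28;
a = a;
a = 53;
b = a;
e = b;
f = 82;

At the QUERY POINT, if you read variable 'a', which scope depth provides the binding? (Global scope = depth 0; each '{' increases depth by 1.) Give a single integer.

Step 1: enter scope (depth=1)
Step 2: exit scope (depth=0)
Step 3: enter scope (depth=1)
Step 4: declare a=23 at depth 1
Visible at query point: a=23

Answer: 1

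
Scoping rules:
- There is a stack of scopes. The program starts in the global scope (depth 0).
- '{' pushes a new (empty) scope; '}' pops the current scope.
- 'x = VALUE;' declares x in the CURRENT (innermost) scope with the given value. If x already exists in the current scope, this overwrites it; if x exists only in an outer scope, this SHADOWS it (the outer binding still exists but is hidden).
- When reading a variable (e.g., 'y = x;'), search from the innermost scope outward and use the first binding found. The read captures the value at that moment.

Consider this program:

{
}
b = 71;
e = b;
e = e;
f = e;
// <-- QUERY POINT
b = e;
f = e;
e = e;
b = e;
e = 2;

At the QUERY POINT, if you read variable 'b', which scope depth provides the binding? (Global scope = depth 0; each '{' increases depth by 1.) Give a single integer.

Answer: 0

Derivation:
Step 1: enter scope (depth=1)
Step 2: exit scope (depth=0)
Step 3: declare b=71 at depth 0
Step 4: declare e=(read b)=71 at depth 0
Step 5: declare e=(read e)=71 at depth 0
Step 6: declare f=(read e)=71 at depth 0
Visible at query point: b=71 e=71 f=71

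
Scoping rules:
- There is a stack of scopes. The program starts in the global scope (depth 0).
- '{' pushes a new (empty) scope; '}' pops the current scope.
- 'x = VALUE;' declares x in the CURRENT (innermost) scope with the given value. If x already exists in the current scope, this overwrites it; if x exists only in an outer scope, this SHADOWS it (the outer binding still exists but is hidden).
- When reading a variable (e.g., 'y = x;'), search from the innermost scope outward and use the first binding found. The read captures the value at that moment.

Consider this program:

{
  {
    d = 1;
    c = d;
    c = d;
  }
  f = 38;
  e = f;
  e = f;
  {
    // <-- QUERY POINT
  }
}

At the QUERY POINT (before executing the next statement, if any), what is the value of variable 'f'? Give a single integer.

Step 1: enter scope (depth=1)
Step 2: enter scope (depth=2)
Step 3: declare d=1 at depth 2
Step 4: declare c=(read d)=1 at depth 2
Step 5: declare c=(read d)=1 at depth 2
Step 6: exit scope (depth=1)
Step 7: declare f=38 at depth 1
Step 8: declare e=(read f)=38 at depth 1
Step 9: declare e=(read f)=38 at depth 1
Step 10: enter scope (depth=2)
Visible at query point: e=38 f=38

Answer: 38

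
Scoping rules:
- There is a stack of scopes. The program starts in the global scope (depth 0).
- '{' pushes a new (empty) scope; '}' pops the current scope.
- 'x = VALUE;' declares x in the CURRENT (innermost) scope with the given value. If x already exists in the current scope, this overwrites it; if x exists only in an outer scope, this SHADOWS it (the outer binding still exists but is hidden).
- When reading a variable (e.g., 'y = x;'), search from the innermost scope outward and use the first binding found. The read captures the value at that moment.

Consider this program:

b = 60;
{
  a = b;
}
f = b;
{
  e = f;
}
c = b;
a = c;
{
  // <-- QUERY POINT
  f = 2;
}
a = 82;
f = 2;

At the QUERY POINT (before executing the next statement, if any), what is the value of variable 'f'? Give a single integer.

Step 1: declare b=60 at depth 0
Step 2: enter scope (depth=1)
Step 3: declare a=(read b)=60 at depth 1
Step 4: exit scope (depth=0)
Step 5: declare f=(read b)=60 at depth 0
Step 6: enter scope (depth=1)
Step 7: declare e=(read f)=60 at depth 1
Step 8: exit scope (depth=0)
Step 9: declare c=(read b)=60 at depth 0
Step 10: declare a=(read c)=60 at depth 0
Step 11: enter scope (depth=1)
Visible at query point: a=60 b=60 c=60 f=60

Answer: 60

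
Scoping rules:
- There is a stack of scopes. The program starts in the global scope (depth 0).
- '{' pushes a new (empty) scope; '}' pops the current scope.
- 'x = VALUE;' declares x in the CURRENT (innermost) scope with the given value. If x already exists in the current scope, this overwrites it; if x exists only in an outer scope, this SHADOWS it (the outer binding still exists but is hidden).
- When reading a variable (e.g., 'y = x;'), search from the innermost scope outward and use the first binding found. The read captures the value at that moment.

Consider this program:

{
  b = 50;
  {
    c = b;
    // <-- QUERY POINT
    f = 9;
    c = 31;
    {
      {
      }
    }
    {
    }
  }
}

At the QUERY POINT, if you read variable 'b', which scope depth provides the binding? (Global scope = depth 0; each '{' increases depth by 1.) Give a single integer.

Step 1: enter scope (depth=1)
Step 2: declare b=50 at depth 1
Step 3: enter scope (depth=2)
Step 4: declare c=(read b)=50 at depth 2
Visible at query point: b=50 c=50

Answer: 1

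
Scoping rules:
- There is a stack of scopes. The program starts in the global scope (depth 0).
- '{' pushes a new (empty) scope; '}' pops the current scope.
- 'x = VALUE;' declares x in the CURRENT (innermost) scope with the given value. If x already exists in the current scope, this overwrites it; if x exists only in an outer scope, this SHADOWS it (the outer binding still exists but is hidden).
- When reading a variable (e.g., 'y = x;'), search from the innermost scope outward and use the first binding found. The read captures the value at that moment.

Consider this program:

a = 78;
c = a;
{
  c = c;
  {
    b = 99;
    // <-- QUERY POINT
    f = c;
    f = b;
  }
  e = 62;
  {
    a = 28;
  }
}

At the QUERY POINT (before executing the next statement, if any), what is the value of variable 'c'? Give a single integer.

Answer: 78

Derivation:
Step 1: declare a=78 at depth 0
Step 2: declare c=(read a)=78 at depth 0
Step 3: enter scope (depth=1)
Step 4: declare c=(read c)=78 at depth 1
Step 5: enter scope (depth=2)
Step 6: declare b=99 at depth 2
Visible at query point: a=78 b=99 c=78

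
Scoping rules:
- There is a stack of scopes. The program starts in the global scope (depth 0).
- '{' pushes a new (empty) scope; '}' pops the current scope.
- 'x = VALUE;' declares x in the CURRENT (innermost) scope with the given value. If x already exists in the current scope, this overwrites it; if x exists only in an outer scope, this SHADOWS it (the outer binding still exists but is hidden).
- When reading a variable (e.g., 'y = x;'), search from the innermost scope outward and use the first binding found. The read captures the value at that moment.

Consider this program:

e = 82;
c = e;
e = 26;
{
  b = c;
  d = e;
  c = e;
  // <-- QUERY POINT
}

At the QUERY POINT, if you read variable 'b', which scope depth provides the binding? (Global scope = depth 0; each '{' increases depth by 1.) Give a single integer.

Step 1: declare e=82 at depth 0
Step 2: declare c=(read e)=82 at depth 0
Step 3: declare e=26 at depth 0
Step 4: enter scope (depth=1)
Step 5: declare b=(read c)=82 at depth 1
Step 6: declare d=(read e)=26 at depth 1
Step 7: declare c=(read e)=26 at depth 1
Visible at query point: b=82 c=26 d=26 e=26

Answer: 1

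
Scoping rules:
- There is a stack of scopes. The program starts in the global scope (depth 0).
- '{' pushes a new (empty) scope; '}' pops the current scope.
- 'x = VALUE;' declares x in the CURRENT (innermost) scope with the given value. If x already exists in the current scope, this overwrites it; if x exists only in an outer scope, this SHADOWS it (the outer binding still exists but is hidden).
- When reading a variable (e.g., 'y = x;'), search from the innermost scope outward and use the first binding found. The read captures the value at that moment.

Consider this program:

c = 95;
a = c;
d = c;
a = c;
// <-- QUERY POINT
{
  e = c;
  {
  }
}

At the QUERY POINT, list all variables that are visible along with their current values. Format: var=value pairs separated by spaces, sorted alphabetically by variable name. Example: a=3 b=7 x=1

Step 1: declare c=95 at depth 0
Step 2: declare a=(read c)=95 at depth 0
Step 3: declare d=(read c)=95 at depth 0
Step 4: declare a=(read c)=95 at depth 0
Visible at query point: a=95 c=95 d=95

Answer: a=95 c=95 d=95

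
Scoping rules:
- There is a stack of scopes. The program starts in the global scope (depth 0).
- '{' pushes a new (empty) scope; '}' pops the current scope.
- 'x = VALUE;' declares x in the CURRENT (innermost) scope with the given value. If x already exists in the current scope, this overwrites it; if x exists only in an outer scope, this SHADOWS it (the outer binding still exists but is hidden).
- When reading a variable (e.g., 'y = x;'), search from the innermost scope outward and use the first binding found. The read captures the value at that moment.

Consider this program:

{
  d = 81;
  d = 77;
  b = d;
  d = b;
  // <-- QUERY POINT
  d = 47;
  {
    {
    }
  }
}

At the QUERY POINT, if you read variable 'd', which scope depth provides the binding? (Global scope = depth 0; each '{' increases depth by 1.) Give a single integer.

Step 1: enter scope (depth=1)
Step 2: declare d=81 at depth 1
Step 3: declare d=77 at depth 1
Step 4: declare b=(read d)=77 at depth 1
Step 5: declare d=(read b)=77 at depth 1
Visible at query point: b=77 d=77

Answer: 1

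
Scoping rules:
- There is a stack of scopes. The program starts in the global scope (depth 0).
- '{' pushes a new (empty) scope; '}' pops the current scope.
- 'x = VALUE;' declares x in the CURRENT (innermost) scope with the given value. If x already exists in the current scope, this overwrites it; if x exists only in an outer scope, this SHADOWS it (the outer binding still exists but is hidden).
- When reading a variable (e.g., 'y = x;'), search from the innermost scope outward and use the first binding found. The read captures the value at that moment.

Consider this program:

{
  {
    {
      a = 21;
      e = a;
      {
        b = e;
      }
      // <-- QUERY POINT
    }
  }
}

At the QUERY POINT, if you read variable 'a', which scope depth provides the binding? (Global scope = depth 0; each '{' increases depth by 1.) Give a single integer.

Step 1: enter scope (depth=1)
Step 2: enter scope (depth=2)
Step 3: enter scope (depth=3)
Step 4: declare a=21 at depth 3
Step 5: declare e=(read a)=21 at depth 3
Step 6: enter scope (depth=4)
Step 7: declare b=(read e)=21 at depth 4
Step 8: exit scope (depth=3)
Visible at query point: a=21 e=21

Answer: 3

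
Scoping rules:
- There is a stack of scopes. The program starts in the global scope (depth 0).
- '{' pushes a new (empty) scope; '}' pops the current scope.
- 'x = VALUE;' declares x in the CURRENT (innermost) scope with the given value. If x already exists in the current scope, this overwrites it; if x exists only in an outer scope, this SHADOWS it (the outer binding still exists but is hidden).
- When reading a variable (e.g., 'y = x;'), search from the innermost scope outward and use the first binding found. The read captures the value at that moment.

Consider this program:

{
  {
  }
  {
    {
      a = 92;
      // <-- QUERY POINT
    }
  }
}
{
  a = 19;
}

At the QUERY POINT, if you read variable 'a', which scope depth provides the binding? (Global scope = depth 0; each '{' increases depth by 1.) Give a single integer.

Answer: 3

Derivation:
Step 1: enter scope (depth=1)
Step 2: enter scope (depth=2)
Step 3: exit scope (depth=1)
Step 4: enter scope (depth=2)
Step 5: enter scope (depth=3)
Step 6: declare a=92 at depth 3
Visible at query point: a=92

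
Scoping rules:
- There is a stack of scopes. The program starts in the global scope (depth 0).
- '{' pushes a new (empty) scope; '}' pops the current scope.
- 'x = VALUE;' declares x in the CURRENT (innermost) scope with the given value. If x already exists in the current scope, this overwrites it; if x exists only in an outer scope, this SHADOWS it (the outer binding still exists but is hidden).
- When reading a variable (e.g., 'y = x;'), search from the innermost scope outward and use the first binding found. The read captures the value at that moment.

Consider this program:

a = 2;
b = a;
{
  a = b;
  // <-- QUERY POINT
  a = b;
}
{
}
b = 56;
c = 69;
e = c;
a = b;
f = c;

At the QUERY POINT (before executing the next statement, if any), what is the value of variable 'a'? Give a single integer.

Answer: 2

Derivation:
Step 1: declare a=2 at depth 0
Step 2: declare b=(read a)=2 at depth 0
Step 3: enter scope (depth=1)
Step 4: declare a=(read b)=2 at depth 1
Visible at query point: a=2 b=2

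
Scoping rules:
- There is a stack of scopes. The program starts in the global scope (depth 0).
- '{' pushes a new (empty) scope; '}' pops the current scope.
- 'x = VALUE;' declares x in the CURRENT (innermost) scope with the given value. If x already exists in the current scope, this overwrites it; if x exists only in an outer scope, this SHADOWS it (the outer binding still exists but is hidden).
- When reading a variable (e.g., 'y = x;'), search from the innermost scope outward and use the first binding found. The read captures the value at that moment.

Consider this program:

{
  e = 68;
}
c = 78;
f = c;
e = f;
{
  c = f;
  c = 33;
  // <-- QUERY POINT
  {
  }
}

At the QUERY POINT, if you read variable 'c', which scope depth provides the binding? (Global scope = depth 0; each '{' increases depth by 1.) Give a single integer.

Answer: 1

Derivation:
Step 1: enter scope (depth=1)
Step 2: declare e=68 at depth 1
Step 3: exit scope (depth=0)
Step 4: declare c=78 at depth 0
Step 5: declare f=(read c)=78 at depth 0
Step 6: declare e=(read f)=78 at depth 0
Step 7: enter scope (depth=1)
Step 8: declare c=(read f)=78 at depth 1
Step 9: declare c=33 at depth 1
Visible at query point: c=33 e=78 f=78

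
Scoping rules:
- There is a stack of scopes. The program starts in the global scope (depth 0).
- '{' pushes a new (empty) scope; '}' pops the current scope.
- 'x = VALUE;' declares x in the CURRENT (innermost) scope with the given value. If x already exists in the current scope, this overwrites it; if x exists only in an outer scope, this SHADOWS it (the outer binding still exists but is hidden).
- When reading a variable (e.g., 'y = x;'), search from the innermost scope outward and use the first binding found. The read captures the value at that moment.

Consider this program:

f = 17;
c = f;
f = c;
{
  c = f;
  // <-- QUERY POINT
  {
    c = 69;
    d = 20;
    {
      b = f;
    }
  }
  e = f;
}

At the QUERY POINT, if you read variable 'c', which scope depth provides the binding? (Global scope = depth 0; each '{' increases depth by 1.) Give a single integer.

Answer: 1

Derivation:
Step 1: declare f=17 at depth 0
Step 2: declare c=(read f)=17 at depth 0
Step 3: declare f=(read c)=17 at depth 0
Step 4: enter scope (depth=1)
Step 5: declare c=(read f)=17 at depth 1
Visible at query point: c=17 f=17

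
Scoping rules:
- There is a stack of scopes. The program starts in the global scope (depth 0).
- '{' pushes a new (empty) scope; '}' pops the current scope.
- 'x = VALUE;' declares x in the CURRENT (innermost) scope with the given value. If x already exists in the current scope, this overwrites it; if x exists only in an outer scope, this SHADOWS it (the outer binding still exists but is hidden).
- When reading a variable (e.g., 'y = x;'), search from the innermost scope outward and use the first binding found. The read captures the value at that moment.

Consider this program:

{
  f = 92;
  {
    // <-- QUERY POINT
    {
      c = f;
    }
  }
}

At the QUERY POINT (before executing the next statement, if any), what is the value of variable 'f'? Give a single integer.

Answer: 92

Derivation:
Step 1: enter scope (depth=1)
Step 2: declare f=92 at depth 1
Step 3: enter scope (depth=2)
Visible at query point: f=92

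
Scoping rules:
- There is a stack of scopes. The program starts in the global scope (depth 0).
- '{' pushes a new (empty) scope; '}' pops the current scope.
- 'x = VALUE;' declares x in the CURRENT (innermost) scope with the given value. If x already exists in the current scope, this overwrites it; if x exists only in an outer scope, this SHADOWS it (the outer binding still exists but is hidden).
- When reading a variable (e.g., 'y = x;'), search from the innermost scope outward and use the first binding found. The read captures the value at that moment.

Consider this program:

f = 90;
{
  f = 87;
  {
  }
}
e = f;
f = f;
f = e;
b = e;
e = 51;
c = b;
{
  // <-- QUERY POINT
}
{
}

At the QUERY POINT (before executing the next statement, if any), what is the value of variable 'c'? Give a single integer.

Step 1: declare f=90 at depth 0
Step 2: enter scope (depth=1)
Step 3: declare f=87 at depth 1
Step 4: enter scope (depth=2)
Step 5: exit scope (depth=1)
Step 6: exit scope (depth=0)
Step 7: declare e=(read f)=90 at depth 0
Step 8: declare f=(read f)=90 at depth 0
Step 9: declare f=(read e)=90 at depth 0
Step 10: declare b=(read e)=90 at depth 0
Step 11: declare e=51 at depth 0
Step 12: declare c=(read b)=90 at depth 0
Step 13: enter scope (depth=1)
Visible at query point: b=90 c=90 e=51 f=90

Answer: 90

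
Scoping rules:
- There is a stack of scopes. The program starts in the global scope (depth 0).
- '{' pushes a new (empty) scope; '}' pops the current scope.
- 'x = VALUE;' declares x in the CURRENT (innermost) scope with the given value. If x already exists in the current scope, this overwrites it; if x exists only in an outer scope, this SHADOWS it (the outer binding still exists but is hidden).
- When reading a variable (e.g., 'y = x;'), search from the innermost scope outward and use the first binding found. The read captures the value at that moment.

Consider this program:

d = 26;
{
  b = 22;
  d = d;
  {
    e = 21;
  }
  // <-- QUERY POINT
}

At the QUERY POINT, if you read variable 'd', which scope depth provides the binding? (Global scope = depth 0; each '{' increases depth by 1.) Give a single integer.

Step 1: declare d=26 at depth 0
Step 2: enter scope (depth=1)
Step 3: declare b=22 at depth 1
Step 4: declare d=(read d)=26 at depth 1
Step 5: enter scope (depth=2)
Step 6: declare e=21 at depth 2
Step 7: exit scope (depth=1)
Visible at query point: b=22 d=26

Answer: 1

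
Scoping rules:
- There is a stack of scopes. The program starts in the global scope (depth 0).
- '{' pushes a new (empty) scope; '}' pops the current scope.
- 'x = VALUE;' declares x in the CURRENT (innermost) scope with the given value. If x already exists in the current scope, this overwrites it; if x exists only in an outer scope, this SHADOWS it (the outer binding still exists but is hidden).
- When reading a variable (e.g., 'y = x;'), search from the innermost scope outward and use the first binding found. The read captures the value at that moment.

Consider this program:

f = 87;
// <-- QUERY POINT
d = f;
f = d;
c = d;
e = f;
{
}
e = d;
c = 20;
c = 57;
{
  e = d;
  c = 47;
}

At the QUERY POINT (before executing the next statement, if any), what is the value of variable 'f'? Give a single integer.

Answer: 87

Derivation:
Step 1: declare f=87 at depth 0
Visible at query point: f=87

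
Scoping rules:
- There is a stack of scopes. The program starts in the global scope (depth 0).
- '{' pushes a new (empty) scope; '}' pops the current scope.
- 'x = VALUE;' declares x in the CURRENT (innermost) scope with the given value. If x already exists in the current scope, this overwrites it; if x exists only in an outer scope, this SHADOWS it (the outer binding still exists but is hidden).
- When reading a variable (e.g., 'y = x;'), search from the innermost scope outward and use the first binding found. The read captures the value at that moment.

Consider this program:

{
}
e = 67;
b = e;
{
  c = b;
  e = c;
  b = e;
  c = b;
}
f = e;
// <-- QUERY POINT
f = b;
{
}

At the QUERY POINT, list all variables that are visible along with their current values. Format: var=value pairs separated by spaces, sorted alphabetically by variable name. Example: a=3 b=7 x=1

Answer: b=67 e=67 f=67

Derivation:
Step 1: enter scope (depth=1)
Step 2: exit scope (depth=0)
Step 3: declare e=67 at depth 0
Step 4: declare b=(read e)=67 at depth 0
Step 5: enter scope (depth=1)
Step 6: declare c=(read b)=67 at depth 1
Step 7: declare e=(read c)=67 at depth 1
Step 8: declare b=(read e)=67 at depth 1
Step 9: declare c=(read b)=67 at depth 1
Step 10: exit scope (depth=0)
Step 11: declare f=(read e)=67 at depth 0
Visible at query point: b=67 e=67 f=67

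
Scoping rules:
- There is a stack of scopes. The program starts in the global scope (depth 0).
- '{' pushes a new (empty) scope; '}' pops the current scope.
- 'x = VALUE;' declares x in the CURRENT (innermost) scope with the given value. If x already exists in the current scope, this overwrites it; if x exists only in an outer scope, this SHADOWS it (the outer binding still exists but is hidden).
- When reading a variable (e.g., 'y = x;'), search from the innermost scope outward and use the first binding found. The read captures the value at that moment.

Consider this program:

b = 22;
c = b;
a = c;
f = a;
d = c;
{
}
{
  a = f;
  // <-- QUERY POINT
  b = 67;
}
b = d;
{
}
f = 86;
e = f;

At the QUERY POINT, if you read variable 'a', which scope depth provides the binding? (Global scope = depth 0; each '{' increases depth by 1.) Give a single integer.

Step 1: declare b=22 at depth 0
Step 2: declare c=(read b)=22 at depth 0
Step 3: declare a=(read c)=22 at depth 0
Step 4: declare f=(read a)=22 at depth 0
Step 5: declare d=(read c)=22 at depth 0
Step 6: enter scope (depth=1)
Step 7: exit scope (depth=0)
Step 8: enter scope (depth=1)
Step 9: declare a=(read f)=22 at depth 1
Visible at query point: a=22 b=22 c=22 d=22 f=22

Answer: 1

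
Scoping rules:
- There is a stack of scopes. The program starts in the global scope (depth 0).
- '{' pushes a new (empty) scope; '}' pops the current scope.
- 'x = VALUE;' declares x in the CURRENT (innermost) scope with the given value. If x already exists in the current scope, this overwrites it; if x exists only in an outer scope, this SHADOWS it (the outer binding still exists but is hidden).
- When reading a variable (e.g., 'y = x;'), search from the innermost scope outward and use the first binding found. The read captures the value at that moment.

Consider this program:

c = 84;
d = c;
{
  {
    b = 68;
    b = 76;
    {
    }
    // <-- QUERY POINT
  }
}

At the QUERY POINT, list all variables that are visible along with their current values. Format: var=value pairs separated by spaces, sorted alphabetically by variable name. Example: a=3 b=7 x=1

Answer: b=76 c=84 d=84

Derivation:
Step 1: declare c=84 at depth 0
Step 2: declare d=(read c)=84 at depth 0
Step 3: enter scope (depth=1)
Step 4: enter scope (depth=2)
Step 5: declare b=68 at depth 2
Step 6: declare b=76 at depth 2
Step 7: enter scope (depth=3)
Step 8: exit scope (depth=2)
Visible at query point: b=76 c=84 d=84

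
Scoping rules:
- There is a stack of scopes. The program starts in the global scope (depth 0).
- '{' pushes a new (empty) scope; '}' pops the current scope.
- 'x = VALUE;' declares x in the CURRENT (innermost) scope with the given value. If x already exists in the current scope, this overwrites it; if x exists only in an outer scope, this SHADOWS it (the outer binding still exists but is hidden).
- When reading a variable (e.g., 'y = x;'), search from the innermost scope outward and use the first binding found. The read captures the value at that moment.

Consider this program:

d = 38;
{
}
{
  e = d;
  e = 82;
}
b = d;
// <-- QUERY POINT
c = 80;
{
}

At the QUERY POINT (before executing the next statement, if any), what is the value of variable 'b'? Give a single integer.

Answer: 38

Derivation:
Step 1: declare d=38 at depth 0
Step 2: enter scope (depth=1)
Step 3: exit scope (depth=0)
Step 4: enter scope (depth=1)
Step 5: declare e=(read d)=38 at depth 1
Step 6: declare e=82 at depth 1
Step 7: exit scope (depth=0)
Step 8: declare b=(read d)=38 at depth 0
Visible at query point: b=38 d=38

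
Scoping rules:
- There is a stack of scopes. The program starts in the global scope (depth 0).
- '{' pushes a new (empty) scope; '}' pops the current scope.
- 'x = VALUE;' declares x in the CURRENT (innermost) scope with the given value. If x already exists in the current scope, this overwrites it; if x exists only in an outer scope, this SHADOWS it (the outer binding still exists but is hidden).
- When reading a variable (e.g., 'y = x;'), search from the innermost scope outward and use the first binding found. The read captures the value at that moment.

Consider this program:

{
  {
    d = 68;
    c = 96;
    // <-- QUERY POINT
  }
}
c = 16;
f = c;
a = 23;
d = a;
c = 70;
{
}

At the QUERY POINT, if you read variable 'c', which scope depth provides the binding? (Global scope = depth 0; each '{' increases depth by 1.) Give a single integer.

Step 1: enter scope (depth=1)
Step 2: enter scope (depth=2)
Step 3: declare d=68 at depth 2
Step 4: declare c=96 at depth 2
Visible at query point: c=96 d=68

Answer: 2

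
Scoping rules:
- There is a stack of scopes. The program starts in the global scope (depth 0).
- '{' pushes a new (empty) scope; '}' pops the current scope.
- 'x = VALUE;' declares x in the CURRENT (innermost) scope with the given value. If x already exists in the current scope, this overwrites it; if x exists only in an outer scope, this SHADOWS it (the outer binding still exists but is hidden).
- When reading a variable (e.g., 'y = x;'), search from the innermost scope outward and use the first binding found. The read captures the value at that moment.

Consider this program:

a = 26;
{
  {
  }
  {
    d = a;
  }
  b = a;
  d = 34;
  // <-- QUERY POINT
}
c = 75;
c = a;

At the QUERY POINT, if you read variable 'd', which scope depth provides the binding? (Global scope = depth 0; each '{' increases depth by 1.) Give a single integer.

Step 1: declare a=26 at depth 0
Step 2: enter scope (depth=1)
Step 3: enter scope (depth=2)
Step 4: exit scope (depth=1)
Step 5: enter scope (depth=2)
Step 6: declare d=(read a)=26 at depth 2
Step 7: exit scope (depth=1)
Step 8: declare b=(read a)=26 at depth 1
Step 9: declare d=34 at depth 1
Visible at query point: a=26 b=26 d=34

Answer: 1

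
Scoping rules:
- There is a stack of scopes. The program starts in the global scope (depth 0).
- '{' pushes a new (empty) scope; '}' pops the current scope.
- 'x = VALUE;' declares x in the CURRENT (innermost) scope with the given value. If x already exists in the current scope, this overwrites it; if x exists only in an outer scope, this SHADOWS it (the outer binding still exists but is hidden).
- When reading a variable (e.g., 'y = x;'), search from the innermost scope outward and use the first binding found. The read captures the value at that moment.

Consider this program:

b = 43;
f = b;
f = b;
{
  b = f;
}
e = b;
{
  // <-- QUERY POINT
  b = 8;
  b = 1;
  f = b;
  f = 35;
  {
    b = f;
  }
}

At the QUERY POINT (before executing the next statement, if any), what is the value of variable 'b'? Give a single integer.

Step 1: declare b=43 at depth 0
Step 2: declare f=(read b)=43 at depth 0
Step 3: declare f=(read b)=43 at depth 0
Step 4: enter scope (depth=1)
Step 5: declare b=(read f)=43 at depth 1
Step 6: exit scope (depth=0)
Step 7: declare e=(read b)=43 at depth 0
Step 8: enter scope (depth=1)
Visible at query point: b=43 e=43 f=43

Answer: 43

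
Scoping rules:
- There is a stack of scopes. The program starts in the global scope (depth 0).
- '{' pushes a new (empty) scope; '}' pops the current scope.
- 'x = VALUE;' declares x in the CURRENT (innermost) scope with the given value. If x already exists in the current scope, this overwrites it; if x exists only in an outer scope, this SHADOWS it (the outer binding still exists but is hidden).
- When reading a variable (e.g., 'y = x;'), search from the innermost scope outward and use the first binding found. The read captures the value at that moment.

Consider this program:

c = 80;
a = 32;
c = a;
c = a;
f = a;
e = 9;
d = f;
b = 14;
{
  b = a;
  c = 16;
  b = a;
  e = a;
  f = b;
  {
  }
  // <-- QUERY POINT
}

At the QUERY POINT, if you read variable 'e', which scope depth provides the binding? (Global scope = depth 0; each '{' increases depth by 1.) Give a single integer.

Step 1: declare c=80 at depth 0
Step 2: declare a=32 at depth 0
Step 3: declare c=(read a)=32 at depth 0
Step 4: declare c=(read a)=32 at depth 0
Step 5: declare f=(read a)=32 at depth 0
Step 6: declare e=9 at depth 0
Step 7: declare d=(read f)=32 at depth 0
Step 8: declare b=14 at depth 0
Step 9: enter scope (depth=1)
Step 10: declare b=(read a)=32 at depth 1
Step 11: declare c=16 at depth 1
Step 12: declare b=(read a)=32 at depth 1
Step 13: declare e=(read a)=32 at depth 1
Step 14: declare f=(read b)=32 at depth 1
Step 15: enter scope (depth=2)
Step 16: exit scope (depth=1)
Visible at query point: a=32 b=32 c=16 d=32 e=32 f=32

Answer: 1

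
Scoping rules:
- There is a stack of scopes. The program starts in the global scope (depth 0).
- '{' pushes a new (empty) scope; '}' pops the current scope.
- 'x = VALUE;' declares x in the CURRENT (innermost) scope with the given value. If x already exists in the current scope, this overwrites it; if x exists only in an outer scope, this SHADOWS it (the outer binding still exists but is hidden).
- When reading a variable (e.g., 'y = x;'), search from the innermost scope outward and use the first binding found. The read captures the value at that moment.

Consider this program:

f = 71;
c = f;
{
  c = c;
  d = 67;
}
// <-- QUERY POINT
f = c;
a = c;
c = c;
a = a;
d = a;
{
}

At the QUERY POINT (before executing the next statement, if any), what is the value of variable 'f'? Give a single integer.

Answer: 71

Derivation:
Step 1: declare f=71 at depth 0
Step 2: declare c=(read f)=71 at depth 0
Step 3: enter scope (depth=1)
Step 4: declare c=(read c)=71 at depth 1
Step 5: declare d=67 at depth 1
Step 6: exit scope (depth=0)
Visible at query point: c=71 f=71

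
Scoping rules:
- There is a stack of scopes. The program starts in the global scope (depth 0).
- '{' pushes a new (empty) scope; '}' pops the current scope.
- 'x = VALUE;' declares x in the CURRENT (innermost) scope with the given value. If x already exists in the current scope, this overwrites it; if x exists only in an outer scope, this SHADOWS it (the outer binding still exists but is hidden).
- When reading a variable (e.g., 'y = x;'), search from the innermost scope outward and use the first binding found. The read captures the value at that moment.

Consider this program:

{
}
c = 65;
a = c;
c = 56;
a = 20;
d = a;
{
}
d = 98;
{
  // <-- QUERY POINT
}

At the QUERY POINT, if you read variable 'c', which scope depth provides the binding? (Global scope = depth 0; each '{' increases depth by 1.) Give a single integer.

Step 1: enter scope (depth=1)
Step 2: exit scope (depth=0)
Step 3: declare c=65 at depth 0
Step 4: declare a=(read c)=65 at depth 0
Step 5: declare c=56 at depth 0
Step 6: declare a=20 at depth 0
Step 7: declare d=(read a)=20 at depth 0
Step 8: enter scope (depth=1)
Step 9: exit scope (depth=0)
Step 10: declare d=98 at depth 0
Step 11: enter scope (depth=1)
Visible at query point: a=20 c=56 d=98

Answer: 0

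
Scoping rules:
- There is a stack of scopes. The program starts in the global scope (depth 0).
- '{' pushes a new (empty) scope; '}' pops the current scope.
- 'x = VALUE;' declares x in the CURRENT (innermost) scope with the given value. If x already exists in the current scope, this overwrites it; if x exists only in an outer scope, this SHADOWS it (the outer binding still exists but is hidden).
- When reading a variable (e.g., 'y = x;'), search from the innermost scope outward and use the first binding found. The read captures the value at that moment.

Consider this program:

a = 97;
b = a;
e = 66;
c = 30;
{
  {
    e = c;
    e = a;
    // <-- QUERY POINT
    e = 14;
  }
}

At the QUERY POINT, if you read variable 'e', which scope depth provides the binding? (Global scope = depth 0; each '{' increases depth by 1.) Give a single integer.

Step 1: declare a=97 at depth 0
Step 2: declare b=(read a)=97 at depth 0
Step 3: declare e=66 at depth 0
Step 4: declare c=30 at depth 0
Step 5: enter scope (depth=1)
Step 6: enter scope (depth=2)
Step 7: declare e=(read c)=30 at depth 2
Step 8: declare e=(read a)=97 at depth 2
Visible at query point: a=97 b=97 c=30 e=97

Answer: 2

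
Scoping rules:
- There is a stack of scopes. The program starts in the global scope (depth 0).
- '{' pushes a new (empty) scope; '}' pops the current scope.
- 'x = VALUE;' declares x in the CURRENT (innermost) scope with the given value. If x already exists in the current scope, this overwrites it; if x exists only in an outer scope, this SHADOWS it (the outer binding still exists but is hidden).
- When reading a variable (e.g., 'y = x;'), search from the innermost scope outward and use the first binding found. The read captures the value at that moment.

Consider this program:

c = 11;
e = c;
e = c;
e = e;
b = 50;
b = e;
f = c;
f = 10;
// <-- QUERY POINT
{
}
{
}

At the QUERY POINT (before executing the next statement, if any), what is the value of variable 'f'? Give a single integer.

Answer: 10

Derivation:
Step 1: declare c=11 at depth 0
Step 2: declare e=(read c)=11 at depth 0
Step 3: declare e=(read c)=11 at depth 0
Step 4: declare e=(read e)=11 at depth 0
Step 5: declare b=50 at depth 0
Step 6: declare b=(read e)=11 at depth 0
Step 7: declare f=(read c)=11 at depth 0
Step 8: declare f=10 at depth 0
Visible at query point: b=11 c=11 e=11 f=10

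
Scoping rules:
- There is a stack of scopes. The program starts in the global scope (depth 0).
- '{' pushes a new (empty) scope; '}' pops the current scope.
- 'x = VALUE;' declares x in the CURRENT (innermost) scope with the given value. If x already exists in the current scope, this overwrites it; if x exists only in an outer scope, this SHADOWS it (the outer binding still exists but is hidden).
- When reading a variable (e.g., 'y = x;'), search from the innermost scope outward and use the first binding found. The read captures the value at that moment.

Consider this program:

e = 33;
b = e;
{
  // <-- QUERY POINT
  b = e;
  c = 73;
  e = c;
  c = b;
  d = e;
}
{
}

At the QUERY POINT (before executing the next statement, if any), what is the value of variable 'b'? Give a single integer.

Answer: 33

Derivation:
Step 1: declare e=33 at depth 0
Step 2: declare b=(read e)=33 at depth 0
Step 3: enter scope (depth=1)
Visible at query point: b=33 e=33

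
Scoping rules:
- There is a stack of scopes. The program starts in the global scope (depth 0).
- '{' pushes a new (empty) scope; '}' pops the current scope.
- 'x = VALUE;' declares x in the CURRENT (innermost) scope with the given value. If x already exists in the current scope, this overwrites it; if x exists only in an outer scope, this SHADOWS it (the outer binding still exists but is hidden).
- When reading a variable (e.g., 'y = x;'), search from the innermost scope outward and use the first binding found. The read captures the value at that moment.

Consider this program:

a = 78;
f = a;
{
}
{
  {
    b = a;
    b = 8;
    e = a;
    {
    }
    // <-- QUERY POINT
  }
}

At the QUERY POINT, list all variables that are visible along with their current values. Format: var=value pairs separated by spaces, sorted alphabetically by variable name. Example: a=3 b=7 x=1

Step 1: declare a=78 at depth 0
Step 2: declare f=(read a)=78 at depth 0
Step 3: enter scope (depth=1)
Step 4: exit scope (depth=0)
Step 5: enter scope (depth=1)
Step 6: enter scope (depth=2)
Step 7: declare b=(read a)=78 at depth 2
Step 8: declare b=8 at depth 2
Step 9: declare e=(read a)=78 at depth 2
Step 10: enter scope (depth=3)
Step 11: exit scope (depth=2)
Visible at query point: a=78 b=8 e=78 f=78

Answer: a=78 b=8 e=78 f=78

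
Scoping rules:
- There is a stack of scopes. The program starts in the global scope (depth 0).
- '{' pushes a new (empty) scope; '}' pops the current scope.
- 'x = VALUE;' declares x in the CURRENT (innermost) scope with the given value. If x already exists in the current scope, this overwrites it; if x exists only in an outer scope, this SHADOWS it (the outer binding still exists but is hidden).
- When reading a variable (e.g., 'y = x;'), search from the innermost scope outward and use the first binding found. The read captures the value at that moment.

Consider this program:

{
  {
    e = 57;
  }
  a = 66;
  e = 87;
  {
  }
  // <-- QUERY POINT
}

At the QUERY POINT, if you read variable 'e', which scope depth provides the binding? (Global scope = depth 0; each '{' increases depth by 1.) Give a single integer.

Answer: 1

Derivation:
Step 1: enter scope (depth=1)
Step 2: enter scope (depth=2)
Step 3: declare e=57 at depth 2
Step 4: exit scope (depth=1)
Step 5: declare a=66 at depth 1
Step 6: declare e=87 at depth 1
Step 7: enter scope (depth=2)
Step 8: exit scope (depth=1)
Visible at query point: a=66 e=87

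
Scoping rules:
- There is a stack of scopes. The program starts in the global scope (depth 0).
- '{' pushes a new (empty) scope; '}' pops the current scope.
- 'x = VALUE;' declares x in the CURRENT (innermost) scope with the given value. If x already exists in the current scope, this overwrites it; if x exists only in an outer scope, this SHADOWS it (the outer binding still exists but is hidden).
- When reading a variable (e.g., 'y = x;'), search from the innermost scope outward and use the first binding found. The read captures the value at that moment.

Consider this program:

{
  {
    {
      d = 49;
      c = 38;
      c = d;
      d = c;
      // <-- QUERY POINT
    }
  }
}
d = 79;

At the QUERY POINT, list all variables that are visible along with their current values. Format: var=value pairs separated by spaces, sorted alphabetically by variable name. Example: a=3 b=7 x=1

Step 1: enter scope (depth=1)
Step 2: enter scope (depth=2)
Step 3: enter scope (depth=3)
Step 4: declare d=49 at depth 3
Step 5: declare c=38 at depth 3
Step 6: declare c=(read d)=49 at depth 3
Step 7: declare d=(read c)=49 at depth 3
Visible at query point: c=49 d=49

Answer: c=49 d=49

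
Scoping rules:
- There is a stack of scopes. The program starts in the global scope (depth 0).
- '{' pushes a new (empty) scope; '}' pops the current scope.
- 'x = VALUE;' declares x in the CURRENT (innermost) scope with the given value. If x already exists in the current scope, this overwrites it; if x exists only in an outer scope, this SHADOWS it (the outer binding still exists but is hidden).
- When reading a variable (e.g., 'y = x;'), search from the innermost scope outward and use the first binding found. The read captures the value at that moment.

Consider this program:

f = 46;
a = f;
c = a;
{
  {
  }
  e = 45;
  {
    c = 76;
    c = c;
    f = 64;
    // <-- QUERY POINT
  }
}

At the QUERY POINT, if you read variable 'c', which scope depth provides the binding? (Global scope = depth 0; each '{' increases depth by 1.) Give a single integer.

Answer: 2

Derivation:
Step 1: declare f=46 at depth 0
Step 2: declare a=(read f)=46 at depth 0
Step 3: declare c=(read a)=46 at depth 0
Step 4: enter scope (depth=1)
Step 5: enter scope (depth=2)
Step 6: exit scope (depth=1)
Step 7: declare e=45 at depth 1
Step 8: enter scope (depth=2)
Step 9: declare c=76 at depth 2
Step 10: declare c=(read c)=76 at depth 2
Step 11: declare f=64 at depth 2
Visible at query point: a=46 c=76 e=45 f=64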